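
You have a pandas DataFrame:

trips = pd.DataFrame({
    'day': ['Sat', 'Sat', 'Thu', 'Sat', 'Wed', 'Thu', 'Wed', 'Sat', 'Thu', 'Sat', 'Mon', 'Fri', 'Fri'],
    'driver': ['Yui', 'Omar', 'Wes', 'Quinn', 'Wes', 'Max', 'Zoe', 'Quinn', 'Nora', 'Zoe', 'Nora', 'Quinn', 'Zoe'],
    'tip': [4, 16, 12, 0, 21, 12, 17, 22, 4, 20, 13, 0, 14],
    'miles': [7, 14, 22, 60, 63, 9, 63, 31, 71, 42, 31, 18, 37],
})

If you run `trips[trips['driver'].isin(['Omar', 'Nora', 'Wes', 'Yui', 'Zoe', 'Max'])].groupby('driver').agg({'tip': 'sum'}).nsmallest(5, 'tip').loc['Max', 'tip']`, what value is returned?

filter rows where driver in ['Omar', 'Nora', 'Wes', 'Yui', 'Zoe', 'Max']:
    day driver  tip  miles
0   Sat    Yui    4      7
1   Sat   Omar   16     14
2   Thu    Wes   12     22
4   Wed    Wes   21     63
5   Thu    Max   12      9
6   Wed    Zoe   17     63
8   Thu   Nora    4     71
9   Sat    Zoe   20     42
10  Mon   Nora   13     31
12  Fri    Zoe   14     37
group by driver, sum of tip:
        tip
driver     
Max      12
Nora     17
Omar     16
Wes      33
Yui       4
Zoe      51
take 5 rows with smallest tip:
        tip
driver     
Yui       4
Max      12
Omar     16
Nora     17
Wes      33
The value at row 'Max', column 'tip' is 12.

12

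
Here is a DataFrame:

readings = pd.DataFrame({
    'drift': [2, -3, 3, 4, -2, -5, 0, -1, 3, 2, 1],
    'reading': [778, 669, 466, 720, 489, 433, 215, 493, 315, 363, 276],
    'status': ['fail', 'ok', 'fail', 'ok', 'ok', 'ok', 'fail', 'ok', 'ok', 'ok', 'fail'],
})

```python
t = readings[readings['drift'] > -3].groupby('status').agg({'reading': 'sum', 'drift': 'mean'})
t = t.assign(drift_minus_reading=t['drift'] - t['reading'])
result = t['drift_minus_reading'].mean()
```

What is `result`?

-2056.15

filter rows where drift > -3:
    drift  reading status
0       2      778   fail
2       3      466   fail
3       4      720     ok
4      -2      489     ok
6       0      215   fail
7      -1      493     ok
8       3      315     ok
9       2      363     ok
10      1      276   fail
group by status: sum(reading), mean(drift):
        reading  drift
status                
fail       1735    1.5
ok         2380    1.2
add column drift_minus_reading = t['drift'] - t['reading']:
        reading  drift  drift_minus_reading
status                                     
fail       1735    1.5              -1733.5
ok         2380    1.2              -2378.8
Reading off the mean of column 'drift_minus_reading', we get -2056.15.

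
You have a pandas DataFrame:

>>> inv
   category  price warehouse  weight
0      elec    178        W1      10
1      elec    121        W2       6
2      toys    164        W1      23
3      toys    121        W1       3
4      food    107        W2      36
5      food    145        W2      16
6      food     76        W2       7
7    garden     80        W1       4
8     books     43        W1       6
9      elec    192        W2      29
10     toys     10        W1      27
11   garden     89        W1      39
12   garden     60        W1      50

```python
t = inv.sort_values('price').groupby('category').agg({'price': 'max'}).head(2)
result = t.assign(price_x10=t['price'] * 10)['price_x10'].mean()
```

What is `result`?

sort by price:
   category  price warehouse  weight
10     toys     10        W1      27
8     books     43        W1       6
12   garden     60        W1      50
6      food     76        W2       7
7    garden     80        W1       4
11   garden     89        W1      39
4      food    107        W2      36
1      elec    121        W2       6
3      toys    121        W1       3
5      food    145        W2      16
2      toys    164        W1      23
0      elec    178        W1      10
9      elec    192        W2      29
group by category, max of price:
          price
category       
books        43
elec        192
food        145
garden       89
toys        164
take first 2 rows:
          price
category       
books        43
elec        192
add column price_x10 = t['price'] * 10:
          price  price_x10
category                  
books        43        430
elec        192       1920
mean of column 'price_x10' → 1175.0

1175.0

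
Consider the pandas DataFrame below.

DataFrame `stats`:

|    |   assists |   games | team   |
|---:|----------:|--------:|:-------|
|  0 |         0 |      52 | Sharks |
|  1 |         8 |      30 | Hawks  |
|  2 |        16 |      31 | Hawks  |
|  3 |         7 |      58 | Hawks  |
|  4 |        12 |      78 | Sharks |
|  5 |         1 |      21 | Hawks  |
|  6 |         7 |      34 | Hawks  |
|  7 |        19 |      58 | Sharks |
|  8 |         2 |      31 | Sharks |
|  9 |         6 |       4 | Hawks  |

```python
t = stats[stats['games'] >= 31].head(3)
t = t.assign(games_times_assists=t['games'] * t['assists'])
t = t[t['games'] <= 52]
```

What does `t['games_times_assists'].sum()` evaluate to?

496

filter rows where games >= 31:
   assists  games    team
0        0     52  Sharks
2       16     31   Hawks
3        7     58   Hawks
4       12     78  Sharks
6        7     34   Hawks
7       19     58  Sharks
8        2     31  Sharks
take first 3 rows:
   assists  games    team
0        0     52  Sharks
2       16     31   Hawks
3        7     58   Hawks
add column games_times_assists = t['games'] * t['assists']:
   assists  games    team  games_times_assists
0        0     52  Sharks                    0
2       16     31   Hawks                  496
3        7     58   Hawks                  406
filter rows where games <= 52:
   assists  games    team  games_times_assists
0        0     52  Sharks                    0
2       16     31   Hawks                  496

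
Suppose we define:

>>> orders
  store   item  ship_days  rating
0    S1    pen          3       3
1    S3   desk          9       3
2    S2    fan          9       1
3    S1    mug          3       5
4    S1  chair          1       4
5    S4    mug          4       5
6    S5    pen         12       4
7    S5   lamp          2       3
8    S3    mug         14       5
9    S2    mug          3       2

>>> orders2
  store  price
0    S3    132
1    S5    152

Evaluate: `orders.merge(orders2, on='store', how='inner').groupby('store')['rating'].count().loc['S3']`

merge on 'store' (how='inner') → 4 rows:
  store  item  ship_days  rating  price
0    S3  desk          9       3    132
1    S5   pen         12       4    152
2    S5  lamp          2       3    152
3    S3   mug         14       5    132
group by store, count of rating:
store
S3    2
S5    2
Name: rating, dtype: int64
Reading off the value at index 'S3', we get 2.

2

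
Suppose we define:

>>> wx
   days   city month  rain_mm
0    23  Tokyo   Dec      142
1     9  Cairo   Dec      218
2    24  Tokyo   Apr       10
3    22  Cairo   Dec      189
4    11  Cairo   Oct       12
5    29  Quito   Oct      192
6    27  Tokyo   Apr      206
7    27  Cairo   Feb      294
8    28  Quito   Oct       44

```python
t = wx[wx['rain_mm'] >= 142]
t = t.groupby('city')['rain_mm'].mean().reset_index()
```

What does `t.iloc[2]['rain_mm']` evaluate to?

filter rows where rain_mm >= 142:
   days   city month  rain_mm
0    23  Tokyo   Dec      142
1     9  Cairo   Dec      218
3    22  Cairo   Dec      189
5    29  Quito   Oct      192
6    27  Tokyo   Apr      206
7    27  Cairo   Feb      294
group by city, mean of rain_mm:
city
Cairo    233.666667
Quito    192.000000
Tokyo    174.000000
Name: rain_mm, dtype: float64
reset_index():
    city     rain_mm
0  Cairo  233.666667
1  Quito  192.000000
2  Tokyo  174.000000

174.0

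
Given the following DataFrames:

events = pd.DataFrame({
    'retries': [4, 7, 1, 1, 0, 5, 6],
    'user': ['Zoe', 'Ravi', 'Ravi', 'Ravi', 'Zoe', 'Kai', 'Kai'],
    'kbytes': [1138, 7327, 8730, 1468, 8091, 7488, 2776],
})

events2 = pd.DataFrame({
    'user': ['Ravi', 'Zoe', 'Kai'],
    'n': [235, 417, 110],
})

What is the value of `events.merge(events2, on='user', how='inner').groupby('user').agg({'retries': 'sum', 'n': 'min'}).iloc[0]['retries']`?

11

merge on 'user' (how='inner') → 7 rows:
   retries  user  kbytes    n
0        4   Zoe    1138  417
1        7  Ravi    7327  235
2        1  Ravi    8730  235
3        1  Ravi    1468  235
4        0   Zoe    8091  417
5        5   Kai    7488  110
6        6   Kai    2776  110
group by user: sum(retries), min(n):
      retries    n
user              
Kai        11  110
Ravi        9  235
Zoe         4  417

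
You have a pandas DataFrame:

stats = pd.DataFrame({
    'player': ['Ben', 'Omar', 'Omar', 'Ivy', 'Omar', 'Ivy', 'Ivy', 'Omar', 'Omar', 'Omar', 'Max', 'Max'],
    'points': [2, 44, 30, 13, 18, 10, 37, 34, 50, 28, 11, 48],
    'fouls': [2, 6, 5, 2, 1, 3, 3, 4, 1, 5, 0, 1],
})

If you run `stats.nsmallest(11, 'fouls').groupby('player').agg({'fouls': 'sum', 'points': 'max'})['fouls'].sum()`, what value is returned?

27

take 11 rows with smallest fouls:
   player  points  fouls
10    Max      11      0
4    Omar      18      1
8    Omar      50      1
11    Max      48      1
0     Ben       2      2
3     Ivy      13      2
5     Ivy      10      3
6     Ivy      37      3
7    Omar      34      4
2    Omar      30      5
9    Omar      28      5
group by player: sum(fouls), max(points):
        fouls  points
player               
Ben         2       2
Ivy         8      37
Max         1      48
Omar       16      50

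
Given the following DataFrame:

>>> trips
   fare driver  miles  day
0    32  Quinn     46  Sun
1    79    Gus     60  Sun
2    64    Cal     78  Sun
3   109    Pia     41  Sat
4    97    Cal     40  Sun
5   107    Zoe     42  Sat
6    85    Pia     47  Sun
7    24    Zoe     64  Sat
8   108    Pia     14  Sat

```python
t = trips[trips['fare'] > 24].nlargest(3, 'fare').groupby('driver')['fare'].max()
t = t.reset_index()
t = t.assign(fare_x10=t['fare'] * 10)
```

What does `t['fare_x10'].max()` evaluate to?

filter rows where fare > 24:
   fare driver  miles  day
0    32  Quinn     46  Sun
1    79    Gus     60  Sun
2    64    Cal     78  Sun
3   109    Pia     41  Sat
4    97    Cal     40  Sun
5   107    Zoe     42  Sat
6    85    Pia     47  Sun
8   108    Pia     14  Sat
take 3 rows with largest fare:
   fare driver  miles  day
3   109    Pia     41  Sat
8   108    Pia     14  Sat
5   107    Zoe     42  Sat
group by driver, max of fare:
driver
Pia    109
Zoe    107
Name: fare, dtype: int64
reset_index():
  driver  fare
0    Pia   109
1    Zoe   107
add column fare_x10 = t['fare'] * 10:
  driver  fare  fare_x10
0    Pia   109      1090
1    Zoe   107      1070

1090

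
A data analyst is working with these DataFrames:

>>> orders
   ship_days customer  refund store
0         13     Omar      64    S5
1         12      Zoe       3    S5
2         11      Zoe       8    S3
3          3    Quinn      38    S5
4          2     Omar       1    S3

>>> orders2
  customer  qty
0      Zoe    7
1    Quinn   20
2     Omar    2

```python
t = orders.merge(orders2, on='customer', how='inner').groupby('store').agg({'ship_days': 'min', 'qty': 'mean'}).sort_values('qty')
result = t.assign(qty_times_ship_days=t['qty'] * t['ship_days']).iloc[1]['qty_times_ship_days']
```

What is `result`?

29.0

merge on 'customer' (how='inner') → 5 rows:
   ship_days customer  refund store  qty
0         13     Omar      64    S5    2
1         12      Zoe       3    S5    7
2         11      Zoe       8    S3    7
3          3    Quinn      38    S5   20
4          2     Omar       1    S3    2
group by store: min(ship_days), mean(qty):
       ship_days       qty
store                     
S3             2  4.500000
S5             3  9.666667
sort by qty:
       ship_days       qty
store                     
S3             2  4.500000
S5             3  9.666667
add column qty_times_ship_days = t['qty'] * t['ship_days']:
       ship_days       qty  qty_times_ship_days
store                                          
S3             2  4.500000                  9.0
S5             3  9.666667                 29.0
Finally, value at position 1, column 'qty_times_ship_days' = 29.0.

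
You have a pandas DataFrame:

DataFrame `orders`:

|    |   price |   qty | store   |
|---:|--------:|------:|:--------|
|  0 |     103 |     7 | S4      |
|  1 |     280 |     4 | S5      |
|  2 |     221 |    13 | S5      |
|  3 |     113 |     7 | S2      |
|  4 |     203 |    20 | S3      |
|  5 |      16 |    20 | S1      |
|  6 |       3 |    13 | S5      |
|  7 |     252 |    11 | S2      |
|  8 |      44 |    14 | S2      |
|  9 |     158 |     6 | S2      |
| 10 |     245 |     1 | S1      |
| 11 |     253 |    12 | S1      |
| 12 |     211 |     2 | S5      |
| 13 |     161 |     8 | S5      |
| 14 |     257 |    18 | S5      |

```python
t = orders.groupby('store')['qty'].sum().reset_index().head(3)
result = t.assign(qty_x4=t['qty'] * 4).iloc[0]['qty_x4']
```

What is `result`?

group by store, sum of qty:
store
S1    33
S2    38
S3    20
S4     7
S5    58
Name: qty, dtype: int64
reset_index():
  store  qty
0    S1   33
1    S2   38
2    S3   20
3    S4    7
4    S5   58
take first 3 rows:
  store  qty
0    S1   33
1    S2   38
2    S3   20
add column qty_x4 = t['qty'] * 4:
  store  qty  qty_x4
0    S1   33     132
1    S2   38     152
2    S3   20      80

132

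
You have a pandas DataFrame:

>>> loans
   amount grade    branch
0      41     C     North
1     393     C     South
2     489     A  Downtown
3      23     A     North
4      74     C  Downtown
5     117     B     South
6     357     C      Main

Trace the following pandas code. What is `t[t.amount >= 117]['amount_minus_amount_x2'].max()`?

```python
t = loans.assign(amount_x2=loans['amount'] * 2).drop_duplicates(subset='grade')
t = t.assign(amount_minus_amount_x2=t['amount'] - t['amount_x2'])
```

add column amount_x2 = loans['amount'] * 2:
   amount grade    branch  amount_x2
0      41     C     North         82
1     393     C     South        786
2     489     A  Downtown        978
3      23     A     North         46
4      74     C  Downtown        148
5     117     B     South        234
6     357     C      Main        714
drop duplicate grade (keep=first):
   amount grade    branch  amount_x2
0      41     C     North         82
2     489     A  Downtown        978
5     117     B     South        234
add column amount_minus_amount_x2 = t['amount'] - t['amount_x2']:
   amount grade    branch  amount_x2  amount_minus_amount_x2
0      41     C     North         82                     -41
2     489     A  Downtown        978                    -489
5     117     B     South        234                    -117
filter rows where amount >= 117:
   amount grade    branch  amount_x2  amount_minus_amount_x2
2     489     A  Downtown        978                    -489
5     117     B     South        234                    -117
Then the max of column 'amount_minus_amount_x2': -117

-117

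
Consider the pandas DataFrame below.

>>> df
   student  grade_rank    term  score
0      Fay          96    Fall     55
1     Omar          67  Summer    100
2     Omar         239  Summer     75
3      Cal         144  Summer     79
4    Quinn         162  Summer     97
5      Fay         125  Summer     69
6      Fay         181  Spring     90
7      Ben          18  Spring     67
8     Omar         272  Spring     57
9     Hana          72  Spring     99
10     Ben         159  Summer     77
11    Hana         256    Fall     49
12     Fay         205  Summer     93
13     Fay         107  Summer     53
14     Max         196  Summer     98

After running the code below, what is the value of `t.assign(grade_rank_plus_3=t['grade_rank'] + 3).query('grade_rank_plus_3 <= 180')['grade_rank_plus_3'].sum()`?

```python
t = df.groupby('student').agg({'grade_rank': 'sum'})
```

492

group by student, sum of grade_rank:
         grade_rank
student            
Ben             177
Cal             144
Fay             714
Hana            328
Max             196
Omar            578
Quinn           162
add column grade_rank_plus_3 = t['grade_rank'] + 3:
         grade_rank  grade_rank_plus_3
student                               
Ben             177                180
Cal             144                147
Fay             714                717
Hana            328                331
Max             196                199
Omar            578                581
Quinn           162                165
filter rows where grade_rank_plus_3 <= 180:
         grade_rank  grade_rank_plus_3
student                               
Ben             177                180
Cal             144                147
Quinn           162                165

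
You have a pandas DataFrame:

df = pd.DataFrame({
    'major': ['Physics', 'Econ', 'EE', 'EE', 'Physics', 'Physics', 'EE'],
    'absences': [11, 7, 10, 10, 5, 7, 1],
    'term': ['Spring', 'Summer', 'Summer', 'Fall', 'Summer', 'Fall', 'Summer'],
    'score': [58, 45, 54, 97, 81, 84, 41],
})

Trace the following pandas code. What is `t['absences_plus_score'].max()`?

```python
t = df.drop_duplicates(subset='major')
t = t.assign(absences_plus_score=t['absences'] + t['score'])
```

drop duplicate major (keep=first):
     major  absences    term  score
0  Physics        11  Spring     58
1     Econ         7  Summer     45
2       EE        10  Summer     54
add column absences_plus_score = t['absences'] + t['score']:
     major  absences    term  score  absences_plus_score
0  Physics        11  Spring     58                   69
1     Econ         7  Summer     45                   52
2       EE        10  Summer     54                   64
max of column 'absences_plus_score' → 69

69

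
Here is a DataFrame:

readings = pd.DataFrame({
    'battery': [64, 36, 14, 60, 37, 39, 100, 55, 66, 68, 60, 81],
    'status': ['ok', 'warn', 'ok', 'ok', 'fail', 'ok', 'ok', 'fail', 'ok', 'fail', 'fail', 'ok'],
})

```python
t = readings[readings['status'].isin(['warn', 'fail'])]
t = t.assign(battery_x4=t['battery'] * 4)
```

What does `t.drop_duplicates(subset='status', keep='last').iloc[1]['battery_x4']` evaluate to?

filter rows where status in ['warn', 'fail']:
    battery status
1        36   warn
4        37   fail
7        55   fail
9        68   fail
10       60   fail
add column battery_x4 = t['battery'] * 4:
    battery status  battery_x4
1        36   warn         144
4        37   fail         148
7        55   fail         220
9        68   fail         272
10       60   fail         240
drop duplicate status (keep=last):
    battery status  battery_x4
1        36   warn         144
10       60   fail         240

240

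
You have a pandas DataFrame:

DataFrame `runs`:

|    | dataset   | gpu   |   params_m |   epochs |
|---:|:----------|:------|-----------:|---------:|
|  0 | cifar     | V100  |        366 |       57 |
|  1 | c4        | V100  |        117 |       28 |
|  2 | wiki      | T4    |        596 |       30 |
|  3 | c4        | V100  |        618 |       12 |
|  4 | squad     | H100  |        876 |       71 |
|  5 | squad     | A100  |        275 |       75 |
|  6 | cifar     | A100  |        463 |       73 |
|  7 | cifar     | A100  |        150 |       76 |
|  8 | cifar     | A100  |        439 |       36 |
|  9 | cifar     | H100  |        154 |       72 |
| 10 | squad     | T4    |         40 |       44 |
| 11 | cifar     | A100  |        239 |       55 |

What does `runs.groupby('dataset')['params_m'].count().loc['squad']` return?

group by dataset, count of params_m:
dataset
c4       2
cifar    6
squad    3
wiki     1
Name: params_m, dtype: int64
Then the value at index 'squad': 3

3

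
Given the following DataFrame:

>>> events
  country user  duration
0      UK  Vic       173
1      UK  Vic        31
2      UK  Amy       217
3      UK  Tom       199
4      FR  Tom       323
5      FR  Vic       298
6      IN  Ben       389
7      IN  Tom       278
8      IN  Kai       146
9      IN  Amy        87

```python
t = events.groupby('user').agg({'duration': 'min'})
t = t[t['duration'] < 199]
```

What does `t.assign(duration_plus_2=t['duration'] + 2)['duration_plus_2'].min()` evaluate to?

33

group by user, min of duration:
      duration
user          
Amy         87
Ben        389
Kai        146
Tom        199
Vic         31
filter rows where duration < 199:
      duration
user          
Amy         87
Kai        146
Vic         31
add column duration_plus_2 = t['duration'] + 2:
      duration  duration_plus_2
user                           
Amy         87               89
Kai        146              148
Vic         31               33
So min() = 33.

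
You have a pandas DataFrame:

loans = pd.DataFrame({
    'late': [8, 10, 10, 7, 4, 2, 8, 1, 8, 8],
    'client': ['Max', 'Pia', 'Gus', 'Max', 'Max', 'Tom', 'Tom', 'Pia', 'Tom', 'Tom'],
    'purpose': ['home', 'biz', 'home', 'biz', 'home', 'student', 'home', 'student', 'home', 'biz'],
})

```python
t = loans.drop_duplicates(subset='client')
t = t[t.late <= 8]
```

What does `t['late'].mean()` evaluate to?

drop duplicate client (keep=first):
   late client  purpose
0     8    Max     home
1    10    Pia      biz
2    10    Gus     home
5     2    Tom  student
filter rows where late <= 8:
   late client  purpose
0     8    Max     home
5     2    Tom  student
So mean() = 5.0.

5.0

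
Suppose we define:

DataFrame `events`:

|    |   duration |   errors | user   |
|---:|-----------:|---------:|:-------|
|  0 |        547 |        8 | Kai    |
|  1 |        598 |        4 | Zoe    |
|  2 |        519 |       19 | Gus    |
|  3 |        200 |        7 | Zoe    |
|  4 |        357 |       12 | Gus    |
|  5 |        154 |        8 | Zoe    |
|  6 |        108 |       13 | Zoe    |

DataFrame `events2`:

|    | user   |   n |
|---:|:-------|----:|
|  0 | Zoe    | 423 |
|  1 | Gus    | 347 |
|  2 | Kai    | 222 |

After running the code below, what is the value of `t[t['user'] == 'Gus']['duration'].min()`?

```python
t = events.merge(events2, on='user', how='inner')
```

merge on 'user' (how='inner') → 7 rows:
   duration  errors user    n
0       547       8  Kai  222
1       598       4  Zoe  423
2       519      19  Gus  347
3       200       7  Zoe  423
4       357      12  Gus  347
5       154       8  Zoe  423
6       108      13  Zoe  423
filter rows where user == 'Gus':
   duration  errors user    n
2       519      19  Gus  347
4       357      12  Gus  347

357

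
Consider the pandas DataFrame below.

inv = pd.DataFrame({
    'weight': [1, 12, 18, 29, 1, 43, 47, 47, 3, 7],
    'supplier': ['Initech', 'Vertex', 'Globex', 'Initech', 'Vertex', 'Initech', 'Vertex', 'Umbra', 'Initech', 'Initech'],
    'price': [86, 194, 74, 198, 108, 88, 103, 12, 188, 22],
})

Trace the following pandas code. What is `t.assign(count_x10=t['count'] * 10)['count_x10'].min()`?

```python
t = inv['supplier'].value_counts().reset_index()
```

value_counts of supplier:
supplier
Initech    5
Vertex     3
Globex     1
Umbra      1
Name: count, dtype: int64
reset_index():
  supplier  count
0  Initech      5
1   Vertex      3
2   Globex      1
3    Umbra      1
add column count_x10 = t['count'] * 10:
  supplier  count  count_x10
0  Initech      5         50
1   Vertex      3         30
2   Globex      1         10
3    Umbra      1         10
Reading off the min of column 'count_x10', we get 10.

10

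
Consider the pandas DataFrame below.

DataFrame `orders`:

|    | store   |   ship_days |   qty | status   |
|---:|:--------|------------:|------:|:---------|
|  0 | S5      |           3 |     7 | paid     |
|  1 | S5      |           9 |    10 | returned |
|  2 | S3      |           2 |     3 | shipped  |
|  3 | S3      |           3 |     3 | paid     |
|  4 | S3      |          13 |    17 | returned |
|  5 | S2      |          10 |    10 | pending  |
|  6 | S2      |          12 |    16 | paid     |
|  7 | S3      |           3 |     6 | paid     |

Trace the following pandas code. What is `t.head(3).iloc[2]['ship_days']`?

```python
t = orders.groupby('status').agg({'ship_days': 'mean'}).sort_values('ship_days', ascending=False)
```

5.25

group by status, mean of ship_days:
          ship_days
status             
paid           5.25
pending       10.00
returned      11.00
shipped        2.00
sort by ship_days descending:
          ship_days
status             
returned      11.00
pending       10.00
paid           5.25
shipped        2.00
take first 3 rows:
          ship_days
status             
returned      11.00
pending       10.00
paid           5.25
So iloc[2]['ship_days'] = 5.25.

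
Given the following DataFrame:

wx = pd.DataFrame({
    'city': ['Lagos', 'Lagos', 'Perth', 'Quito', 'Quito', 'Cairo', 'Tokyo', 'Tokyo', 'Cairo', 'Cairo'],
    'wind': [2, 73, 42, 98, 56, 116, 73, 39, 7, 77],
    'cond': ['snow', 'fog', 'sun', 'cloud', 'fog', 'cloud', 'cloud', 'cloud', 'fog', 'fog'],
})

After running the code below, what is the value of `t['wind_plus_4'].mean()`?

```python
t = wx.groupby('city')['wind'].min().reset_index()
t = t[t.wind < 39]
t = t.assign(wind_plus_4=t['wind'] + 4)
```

8.5

group by city, min of wind:
city
Cairo     7
Lagos     2
Perth    42
Quito    56
Tokyo    39
Name: wind, dtype: int64
reset_index():
    city  wind
0  Cairo     7
1  Lagos     2
2  Perth    42
3  Quito    56
4  Tokyo    39
filter rows where wind < 39:
    city  wind
0  Cairo     7
1  Lagos     2
add column wind_plus_4 = t['wind'] + 4:
    city  wind  wind_plus_4
0  Cairo     7           11
1  Lagos     2            6
Finally, mean of column 'wind_plus_4' = 8.5.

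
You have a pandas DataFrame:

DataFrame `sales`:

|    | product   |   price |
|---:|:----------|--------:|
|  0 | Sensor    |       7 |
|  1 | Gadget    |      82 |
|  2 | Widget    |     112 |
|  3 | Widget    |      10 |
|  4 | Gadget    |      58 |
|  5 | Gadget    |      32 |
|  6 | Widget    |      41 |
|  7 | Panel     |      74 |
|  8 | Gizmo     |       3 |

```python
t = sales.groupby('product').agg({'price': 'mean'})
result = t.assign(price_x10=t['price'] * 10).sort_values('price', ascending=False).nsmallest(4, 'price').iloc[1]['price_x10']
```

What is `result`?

group by product, mean of price:
             price
product           
Gadget   57.333333
Gizmo     3.000000
Panel    74.000000
Sensor    7.000000
Widget   54.333333
add column price_x10 = t['price'] * 10:
             price   price_x10
product                       
Gadget   57.333333  573.333333
Gizmo     3.000000   30.000000
Panel    74.000000  740.000000
Sensor    7.000000   70.000000
Widget   54.333333  543.333333
sort by price descending:
             price   price_x10
product                       
Panel    74.000000  740.000000
Gadget   57.333333  573.333333
Widget   54.333333  543.333333
Sensor    7.000000   70.000000
Gizmo     3.000000   30.000000
take 4 rows with smallest price:
             price   price_x10
product                       
Gizmo     3.000000   30.000000
Sensor    7.000000   70.000000
Widget   54.333333  543.333333
Gadget   57.333333  573.333333
Finally, value at position 1, column 'price_x10' = 70.0.

70.0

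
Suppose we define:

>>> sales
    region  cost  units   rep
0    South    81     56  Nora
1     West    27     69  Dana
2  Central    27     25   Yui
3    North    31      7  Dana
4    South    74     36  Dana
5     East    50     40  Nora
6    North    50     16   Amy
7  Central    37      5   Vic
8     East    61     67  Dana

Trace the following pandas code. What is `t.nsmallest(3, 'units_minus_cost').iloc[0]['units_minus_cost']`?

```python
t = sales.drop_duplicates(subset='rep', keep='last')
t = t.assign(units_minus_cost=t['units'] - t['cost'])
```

drop duplicate rep (keep=last):
    region  cost  units   rep
2  Central    27     25   Yui
5     East    50     40  Nora
6    North    50     16   Amy
7  Central    37      5   Vic
8     East    61     67  Dana
add column units_minus_cost = t['units'] - t['cost']:
    region  cost  units   rep  units_minus_cost
2  Central    27     25   Yui                -2
5     East    50     40  Nora               -10
6    North    50     16   Amy               -34
7  Central    37      5   Vic               -32
8     East    61     67  Dana                 6
take 3 rows with smallest units_minus_cost:
    region  cost  units   rep  units_minus_cost
6    North    50     16   Amy               -34
7  Central    37      5   Vic               -32
5     East    50     40  Nora               -10
Then the value at position 0, column 'units_minus_cost': -34

-34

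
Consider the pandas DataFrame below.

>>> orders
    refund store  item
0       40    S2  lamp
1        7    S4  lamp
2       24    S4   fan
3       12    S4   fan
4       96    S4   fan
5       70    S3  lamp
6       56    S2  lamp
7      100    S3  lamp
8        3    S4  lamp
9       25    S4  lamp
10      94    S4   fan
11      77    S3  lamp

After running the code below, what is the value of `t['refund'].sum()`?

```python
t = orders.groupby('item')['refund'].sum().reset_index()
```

604

group by item, sum of refund:
item
fan     226
lamp    378
Name: refund, dtype: int64
reset_index():
   item  refund
0   fan     226
1  lamp     378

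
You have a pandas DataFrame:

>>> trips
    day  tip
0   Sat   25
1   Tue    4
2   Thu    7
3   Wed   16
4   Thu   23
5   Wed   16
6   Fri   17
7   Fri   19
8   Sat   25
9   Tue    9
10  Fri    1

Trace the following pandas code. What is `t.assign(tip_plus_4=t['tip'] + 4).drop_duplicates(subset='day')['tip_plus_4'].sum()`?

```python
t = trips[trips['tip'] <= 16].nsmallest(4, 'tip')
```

filter rows where tip <= 16:
    day  tip
1   Tue    4
2   Thu    7
3   Wed   16
5   Wed   16
9   Tue    9
10  Fri    1
take 4 rows with smallest tip:
    day  tip
10  Fri    1
1   Tue    4
2   Thu    7
9   Tue    9
add column tip_plus_4 = t['tip'] + 4:
    day  tip  tip_plus_4
10  Fri    1           5
1   Tue    4           8
2   Thu    7          11
9   Tue    9          13
drop duplicate day (keep=first):
    day  tip  tip_plus_4
10  Fri    1           5
1   Tue    4           8
2   Thu    7          11
So sum() = 24.

24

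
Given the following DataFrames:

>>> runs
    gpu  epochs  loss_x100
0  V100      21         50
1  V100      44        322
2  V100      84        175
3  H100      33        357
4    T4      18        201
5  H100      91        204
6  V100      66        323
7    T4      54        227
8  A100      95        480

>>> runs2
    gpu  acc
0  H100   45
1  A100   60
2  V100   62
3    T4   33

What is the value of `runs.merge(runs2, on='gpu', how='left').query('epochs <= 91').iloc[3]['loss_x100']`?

merge on 'gpu' (how='left') → 9 rows:
    gpu  epochs  loss_x100  acc
0  V100      21         50   62
1  V100      44        322   62
2  V100      84        175   62
3  H100      33        357   45
4    T4      18        201   33
5  H100      91        204   45
6  V100      66        323   62
7    T4      54        227   33
8  A100      95        480   60
filter rows where epochs <= 91:
    gpu  epochs  loss_x100  acc
0  V100      21         50   62
1  V100      44        322   62
2  V100      84        175   62
3  H100      33        357   45
4    T4      18        201   33
5  H100      91        204   45
6  V100      66        323   62
7    T4      54        227   33
Taking the value at position 3, column 'loss_x100' gives 357.

357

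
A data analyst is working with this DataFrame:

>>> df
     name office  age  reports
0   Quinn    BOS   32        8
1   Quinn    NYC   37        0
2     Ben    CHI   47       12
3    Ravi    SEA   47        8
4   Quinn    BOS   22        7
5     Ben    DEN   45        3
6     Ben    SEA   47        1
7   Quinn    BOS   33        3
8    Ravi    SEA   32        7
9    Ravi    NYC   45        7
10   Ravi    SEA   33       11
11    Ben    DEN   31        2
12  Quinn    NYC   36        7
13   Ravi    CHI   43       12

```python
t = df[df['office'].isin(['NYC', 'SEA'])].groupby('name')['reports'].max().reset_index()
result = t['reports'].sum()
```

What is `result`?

19

filter rows where office in ['NYC', 'SEA']:
     name office  age  reports
1   Quinn    NYC   37        0
3    Ravi    SEA   47        8
6     Ben    SEA   47        1
8    Ravi    SEA   32        7
9    Ravi    NYC   45        7
10   Ravi    SEA   33       11
12  Quinn    NYC   36        7
group by name, max of reports:
name
Ben       1
Quinn     7
Ravi     11
Name: reports, dtype: int64
reset_index():
    name  reports
0    Ben        1
1  Quinn        7
2   Ravi       11
The sum of column 'reports' is 19.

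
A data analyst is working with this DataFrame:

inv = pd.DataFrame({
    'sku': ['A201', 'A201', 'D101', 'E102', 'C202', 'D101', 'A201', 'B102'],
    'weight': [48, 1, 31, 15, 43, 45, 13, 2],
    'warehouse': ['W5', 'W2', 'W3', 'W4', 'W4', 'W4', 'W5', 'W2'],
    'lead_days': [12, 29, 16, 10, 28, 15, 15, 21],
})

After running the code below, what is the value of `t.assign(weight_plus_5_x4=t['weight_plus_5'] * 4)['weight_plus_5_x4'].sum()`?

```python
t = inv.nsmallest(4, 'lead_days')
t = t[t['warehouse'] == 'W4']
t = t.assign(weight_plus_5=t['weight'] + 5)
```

take 4 rows with smallest lead_days:
    sku  weight warehouse  lead_days
3  E102      15        W4         10
0  A201      48        W5         12
5  D101      45        W4         15
6  A201      13        W5         15
filter rows where warehouse == 'W4':
    sku  weight warehouse  lead_days
3  E102      15        W4         10
5  D101      45        W4         15
add column weight_plus_5 = t['weight'] + 5:
    sku  weight warehouse  lead_days  weight_plus_5
3  E102      15        W4         10             20
5  D101      45        W4         15             50
add column weight_plus_5_x4 = t['weight_plus_5'] * 4:
    sku  weight warehouse  lead_days  weight_plus_5  weight_plus_5_x4
3  E102      15        W4         10             20                80
5  D101      45        W4         15             50               200
Taking the sum of column 'weight_plus_5_x4' gives 280.

280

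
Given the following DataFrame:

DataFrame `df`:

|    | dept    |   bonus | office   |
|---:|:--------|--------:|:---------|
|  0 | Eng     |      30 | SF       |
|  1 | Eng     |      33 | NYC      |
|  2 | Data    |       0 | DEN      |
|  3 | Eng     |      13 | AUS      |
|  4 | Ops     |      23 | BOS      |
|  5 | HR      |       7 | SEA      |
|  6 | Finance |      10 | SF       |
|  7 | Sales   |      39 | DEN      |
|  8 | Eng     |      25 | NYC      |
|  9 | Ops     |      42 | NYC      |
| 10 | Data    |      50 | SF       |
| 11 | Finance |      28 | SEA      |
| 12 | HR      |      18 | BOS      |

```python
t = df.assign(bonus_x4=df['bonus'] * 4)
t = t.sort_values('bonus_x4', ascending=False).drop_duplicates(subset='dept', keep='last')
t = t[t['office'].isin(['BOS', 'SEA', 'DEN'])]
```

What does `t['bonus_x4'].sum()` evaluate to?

add column bonus_x4 = df['bonus'] * 4:
       dept  bonus office  bonus_x4
0       Eng     30     SF       120
1       Eng     33    NYC       132
2      Data      0    DEN         0
3       Eng     13    AUS        52
4       Ops     23    BOS        92
5        HR      7    SEA        28
6   Finance     10     SF        40
7     Sales     39    DEN       156
8       Eng     25    NYC       100
9       Ops     42    NYC       168
10     Data     50     SF       200
11  Finance     28    SEA       112
12       HR     18    BOS        72
sort by bonus_x4 descending:
       dept  bonus office  bonus_x4
10     Data     50     SF       200
9       Ops     42    NYC       168
7     Sales     39    DEN       156
1       Eng     33    NYC       132
0       Eng     30     SF       120
11  Finance     28    SEA       112
8       Eng     25    NYC       100
4       Ops     23    BOS        92
12       HR     18    BOS        72
3       Eng     13    AUS        52
6   Finance     10     SF        40
5        HR      7    SEA        28
2      Data      0    DEN         0
drop duplicate dept (keep=last):
      dept  bonus office  bonus_x4
7    Sales     39    DEN       156
4      Ops     23    BOS        92
3      Eng     13    AUS        52
6  Finance     10     SF        40
5       HR      7    SEA        28
2     Data      0    DEN         0
filter rows where office in ['BOS', 'SEA', 'DEN']:
    dept  bonus office  bonus_x4
7  Sales     39    DEN       156
4    Ops     23    BOS        92
5     HR      7    SEA        28
2   Data      0    DEN         0
So sum() = 276.

276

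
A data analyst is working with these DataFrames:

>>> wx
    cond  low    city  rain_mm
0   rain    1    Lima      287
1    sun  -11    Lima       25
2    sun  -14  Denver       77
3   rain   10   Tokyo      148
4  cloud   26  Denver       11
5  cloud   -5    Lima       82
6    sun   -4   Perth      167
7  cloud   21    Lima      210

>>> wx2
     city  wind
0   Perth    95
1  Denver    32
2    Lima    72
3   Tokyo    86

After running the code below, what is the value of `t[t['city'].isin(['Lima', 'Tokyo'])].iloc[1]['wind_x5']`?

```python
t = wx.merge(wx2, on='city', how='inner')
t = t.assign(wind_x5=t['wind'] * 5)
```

merge on 'city' (how='inner') → 8 rows:
    cond  low    city  rain_mm  wind
0   rain    1    Lima      287    72
1    sun  -11    Lima       25    72
2    sun  -14  Denver       77    32
3   rain   10   Tokyo      148    86
4  cloud   26  Denver       11    32
5  cloud   -5    Lima       82    72
6    sun   -4   Perth      167    95
7  cloud   21    Lima      210    72
add column wind_x5 = t['wind'] * 5:
    cond  low    city  rain_mm  wind  wind_x5
0   rain    1    Lima      287    72      360
1    sun  -11    Lima       25    72      360
2    sun  -14  Denver       77    32      160
3   rain   10   Tokyo      148    86      430
4  cloud   26  Denver       11    32      160
5  cloud   -5    Lima       82    72      360
6    sun   -4   Perth      167    95      475
7  cloud   21    Lima      210    72      360
filter rows where city in ['Lima', 'Tokyo']:
    cond  low   city  rain_mm  wind  wind_x5
0   rain    1   Lima      287    72      360
1    sun  -11   Lima       25    72      360
3   rain   10  Tokyo      148    86      430
5  cloud   -5   Lima       82    72      360
7  cloud   21   Lima      210    72      360
Reading off the value at position 1, column 'wind_x5', we get 360.

360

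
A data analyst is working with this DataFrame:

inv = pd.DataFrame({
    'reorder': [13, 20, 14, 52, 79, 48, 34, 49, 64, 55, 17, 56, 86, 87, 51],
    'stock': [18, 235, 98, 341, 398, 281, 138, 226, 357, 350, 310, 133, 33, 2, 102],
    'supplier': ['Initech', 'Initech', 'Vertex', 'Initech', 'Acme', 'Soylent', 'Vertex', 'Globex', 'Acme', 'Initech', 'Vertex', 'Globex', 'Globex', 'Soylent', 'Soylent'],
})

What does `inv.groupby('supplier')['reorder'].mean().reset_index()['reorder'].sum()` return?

group by supplier, mean of reorder:
supplier
Acme       71.500000
Globex     63.666667
Initech    35.000000
Soylent    62.000000
Vertex     21.666667
Name: reorder, dtype: float64
reset_index():
  supplier    reorder
0     Acme  71.500000
1   Globex  63.666667
2  Initech  35.000000
3  Soylent  62.000000
4   Vertex  21.666667
So sum() = 253.833333333.

253.833333333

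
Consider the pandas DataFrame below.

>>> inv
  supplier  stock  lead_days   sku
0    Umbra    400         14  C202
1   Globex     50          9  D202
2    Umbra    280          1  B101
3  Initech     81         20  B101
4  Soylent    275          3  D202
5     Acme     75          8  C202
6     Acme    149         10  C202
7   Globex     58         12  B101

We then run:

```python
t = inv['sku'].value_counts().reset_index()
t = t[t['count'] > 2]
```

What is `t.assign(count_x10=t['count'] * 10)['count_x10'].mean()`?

30.0

value_counts of sku:
sku
C202    3
B101    3
D202    2
Name: count, dtype: int64
reset_index():
    sku  count
0  C202      3
1  B101      3
2  D202      2
filter rows where count > 2:
    sku  count
0  C202      3
1  B101      3
add column count_x10 = t['count'] * 10:
    sku  count  count_x10
0  C202      3         30
1  B101      3         30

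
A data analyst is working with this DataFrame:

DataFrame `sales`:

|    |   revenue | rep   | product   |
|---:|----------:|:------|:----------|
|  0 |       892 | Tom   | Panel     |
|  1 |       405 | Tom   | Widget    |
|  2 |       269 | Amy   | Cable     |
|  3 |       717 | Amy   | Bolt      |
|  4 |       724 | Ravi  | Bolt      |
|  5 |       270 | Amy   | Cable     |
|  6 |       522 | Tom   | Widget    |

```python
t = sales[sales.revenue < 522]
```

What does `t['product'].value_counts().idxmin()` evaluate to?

filter rows where revenue < 522:
   revenue  rep product
1      405  Tom  Widget
2      269  Amy   Cable
5      270  Amy   Cable
value_counts of product:
product
Cable     2
Widget    1
Name: count, dtype: int64

Widget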